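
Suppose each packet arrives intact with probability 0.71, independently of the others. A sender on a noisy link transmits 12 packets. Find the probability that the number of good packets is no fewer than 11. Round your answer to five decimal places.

X ~ Binomial(12, 0.71); P(X ≥ 11) = Σ C(12,k) p^k (1−p)^(12−k) over k:
  k=11: C(12,11)·0.71^11·0.29^1 = 0.0804306
  k=12: C(12,12)·0.71^12·0.29^0 = 0.0164097
Total = 0.0968402

0.09684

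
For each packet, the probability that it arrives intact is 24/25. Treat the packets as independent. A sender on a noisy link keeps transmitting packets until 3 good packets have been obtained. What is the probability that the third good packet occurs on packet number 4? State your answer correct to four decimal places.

Y = trial on which the third success occurs; negative binomial, r=3, p=0.96.
P(Y=4) = C(3,2) · p^3 · (1−p)^1
= 3 · 0.88474 · 0.04 = 0.106168

0.1062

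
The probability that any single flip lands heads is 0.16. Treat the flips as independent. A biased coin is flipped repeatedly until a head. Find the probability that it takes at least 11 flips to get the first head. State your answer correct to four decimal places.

0.1749

Y = number of flips to the first success; geometric, p = 0.16.
P(Y > 10) = P(first 10 all fail) = (1−p)^10 = 0.174901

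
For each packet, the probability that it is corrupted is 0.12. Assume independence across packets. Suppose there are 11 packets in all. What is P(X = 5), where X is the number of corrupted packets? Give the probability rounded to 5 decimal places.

0.00534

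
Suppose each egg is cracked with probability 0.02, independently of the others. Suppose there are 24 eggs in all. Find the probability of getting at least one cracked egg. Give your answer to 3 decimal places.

P(at least one) = 1 − P(none) = 1 − (1 − 0.02)^24
= 1 − 0.61578 = 0.38422

0.384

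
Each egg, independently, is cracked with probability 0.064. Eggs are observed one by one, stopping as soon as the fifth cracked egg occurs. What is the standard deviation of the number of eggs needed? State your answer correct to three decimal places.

33.802

Y = total eggs until the fifth success; negative binomial with r=5, p=0.064.
SD(Y) = √[r(1−p)/p²] = √(1142.57812) = 33.80204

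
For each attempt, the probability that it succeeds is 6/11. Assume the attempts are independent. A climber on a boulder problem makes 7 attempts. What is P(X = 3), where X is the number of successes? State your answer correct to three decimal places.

0.242

X ~ Binomial(n=7, p=0.545455).
P(X=3) = C(7,3) · p^3 · (1−p)^4
= 35 · 0.16228 · 0.042688 = 0.24247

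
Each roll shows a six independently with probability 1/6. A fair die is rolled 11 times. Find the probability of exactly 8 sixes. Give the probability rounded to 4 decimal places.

0.0001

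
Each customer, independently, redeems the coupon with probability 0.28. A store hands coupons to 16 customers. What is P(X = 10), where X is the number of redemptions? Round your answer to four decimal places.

X ~ Binomial(n=16, p=0.28).
P(X=10) = C(16,10) · p^10 · (1−p)^6
= 8008 · 2.962e-06 · 0.13931 = 0.003304

0.0033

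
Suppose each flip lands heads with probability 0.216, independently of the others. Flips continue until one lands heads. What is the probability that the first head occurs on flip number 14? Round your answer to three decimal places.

Geometric (trials to first success), p = 0.216.
P(Y = 14) = (1−p)^13 · p = 0.042277 · 0.216 = 0.00913

0.009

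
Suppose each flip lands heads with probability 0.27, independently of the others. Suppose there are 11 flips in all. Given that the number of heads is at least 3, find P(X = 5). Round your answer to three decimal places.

0.166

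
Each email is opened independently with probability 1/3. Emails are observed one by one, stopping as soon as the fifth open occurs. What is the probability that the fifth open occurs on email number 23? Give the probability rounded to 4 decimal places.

0.0204

Y = trial on which the fifth success occurs; negative binomial, r=5, p=0.333333.
P(Y=23) = C(22,4) · p^5 · (1−p)^18
= 7315 · 0.0041152 · 0.00067664 = 0.020369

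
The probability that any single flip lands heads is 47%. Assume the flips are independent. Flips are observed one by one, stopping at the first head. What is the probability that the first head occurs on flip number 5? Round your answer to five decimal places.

Geometric (trials to first success), p = 0.47.
P(Y = 5) = (1−p)^4 · p = 0.078905 · 0.47 = 0.0370853

0.03709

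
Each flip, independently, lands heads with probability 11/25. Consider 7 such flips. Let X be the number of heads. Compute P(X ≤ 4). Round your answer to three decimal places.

0.860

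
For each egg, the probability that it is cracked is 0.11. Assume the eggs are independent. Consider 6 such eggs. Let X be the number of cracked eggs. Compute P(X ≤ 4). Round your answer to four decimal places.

X ~ Binomial(6, 0.11); P(X ≤ 4) = Σ C(6,k) p^k (1−p)^(6−k) over k:
  k=0: C(6,0)·0.11^0·0.89^6 = 0.496981
  k=1: C(6,1)·0.11^1·0.89^5 = 0.368548
  k=2: C(6,2)·0.11^2·0.89^4 = 0.113877
  k=3: C(6,3)·0.11^3·0.89^3 = 0.018766
  k=4: C(6,4)·0.11^4·0.89^2 = 0.001740
Total = 0.999912

0.9999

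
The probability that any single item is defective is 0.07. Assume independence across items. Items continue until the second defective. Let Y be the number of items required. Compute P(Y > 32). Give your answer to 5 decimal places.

Needing more than 32 items ⇔ fewer than 2 successes in the first 32. With X ~ Binomial(32, 0.07), P(Y > 32) = P(X ≤ 1).
  k=0: C(32,0)·0.07^0·0.93^32 = 0.0980515
  k=1: C(32,1)·0.07^1·0.93^31 = 0.2361671
P(X ≤ 1) = 0.3342186

0.33422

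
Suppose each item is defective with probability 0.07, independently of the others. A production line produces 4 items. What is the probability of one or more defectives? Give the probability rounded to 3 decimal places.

0.252

P(at least one) = 1 − P(none) = 1 − (1 − 0.07)^4
= 1 − 0.74805 = 0.25195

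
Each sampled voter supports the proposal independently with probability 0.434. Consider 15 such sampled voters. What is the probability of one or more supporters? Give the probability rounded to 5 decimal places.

P(at least one) = 1 − P(none) = 1 − (1 − 0.434)^15
= 1 − 0.0001960 = 0.9998040

0.99980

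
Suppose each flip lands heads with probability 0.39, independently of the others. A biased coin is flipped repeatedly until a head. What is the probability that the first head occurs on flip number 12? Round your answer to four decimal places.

0.0017

Geometric (trials to first success), p = 0.39.
P(Y = 12) = (1−p)^11 · p = 0.0043514 · 0.39 = 0.001697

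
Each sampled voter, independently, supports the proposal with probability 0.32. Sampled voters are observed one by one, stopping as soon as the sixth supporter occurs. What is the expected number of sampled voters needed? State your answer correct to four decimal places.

18.7500

Y = total sampled voters until the sixth success; negative binomial with r=6, p=0.32.
E[Y] = r / p = 6 / 0.32 = 18.750000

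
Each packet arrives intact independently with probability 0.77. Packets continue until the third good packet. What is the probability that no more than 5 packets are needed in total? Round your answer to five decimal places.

Finishing within 5 packets ⇔ at least 3 successes in the first 5. With X ~ Binomial(5, 0.77), P(Y ≤ 5) = 1 − P(X ≤ 2).
  k=0: C(5,0)·0.77^0·0.23^5 = 0.0006436
  k=1: C(5,1)·0.77^1·0.23^4 = 0.0107739
  k=2: C(5,2)·0.77^2·0.23^3 = 0.0721381
1 − 0.0835557 = 0.9164443

0.91644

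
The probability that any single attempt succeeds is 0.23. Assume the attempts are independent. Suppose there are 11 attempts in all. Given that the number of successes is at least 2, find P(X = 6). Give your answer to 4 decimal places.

X ~ Binomial(11, 0.23). Want P(X=6 | X≥2) = P(X=6) / P(X≥2).
P(X=6) = C(11,6)·0.23^6·0.77^5 = 0.018512
P(X≥2) = 1 − 0.056415 − 0.185365 = 0.758220
Ratio = 0.018512 / 0.758220 = 0.024416

0.0244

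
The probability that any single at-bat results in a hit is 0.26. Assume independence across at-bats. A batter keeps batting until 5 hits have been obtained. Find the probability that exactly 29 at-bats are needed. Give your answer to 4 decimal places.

0.0177

Y = trial on which the fifth success occurs; negative binomial, r=5, p=0.26.
P(Y=29) = C(28,4) · p^5 · (1−p)^24
= 20475 · 0.0011881 · 0.00072704 = 0.017687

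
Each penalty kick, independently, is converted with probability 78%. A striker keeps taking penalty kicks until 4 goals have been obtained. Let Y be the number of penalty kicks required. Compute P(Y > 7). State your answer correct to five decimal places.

Needing more than 7 penalty kicks ⇔ fewer than 4 successes in the first 7. With X ~ Binomial(7, 0.78), P(Y > 7) = P(X ≤ 3).
  k=0: C(7,0)·0.78^0·0.22^7 = 0.0000249
  k=1: C(7,1)·0.78^1·0.22^6 = 0.0006191
  k=2: C(7,2)·0.78^2·0.22^5 = 0.0065845
  k=3: C(7,3)·0.78^3·0.22^4 = 0.0389083
P(X ≤ 3) = 0.0461368

0.04614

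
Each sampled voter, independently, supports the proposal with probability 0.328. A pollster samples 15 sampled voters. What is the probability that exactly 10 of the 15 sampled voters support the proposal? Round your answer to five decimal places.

X ~ Binomial(n=15, p=0.328).
P(X=10) = C(15,10) · p^10 · (1−p)^5
= 3003 · 1.4412e-05 · 0.13704 = 0.0059312

0.00593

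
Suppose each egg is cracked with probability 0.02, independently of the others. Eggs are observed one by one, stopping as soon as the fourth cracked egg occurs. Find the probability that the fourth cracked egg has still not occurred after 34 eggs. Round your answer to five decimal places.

0.99540

Needing more than 34 eggs ⇔ fewer than 4 successes in the first 34. With X ~ Binomial(34, 0.02), P(Y > 34) = P(X ≤ 3).
  k=0: C(34,0)·0.02^0·0.98^34 = 0.5031374
  k=1: C(34,1)·0.02^1·0.98^33 = 0.3491157
  k=2: C(34,2)·0.02^2·0.98^32 = 0.1175594
  k=3: C(34,3)·0.02^3·0.98^31 = 0.0255912
P(X ≤ 3) = 0.9954036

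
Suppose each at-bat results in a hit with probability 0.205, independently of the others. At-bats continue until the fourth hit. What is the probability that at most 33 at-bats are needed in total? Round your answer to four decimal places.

0.9288

Finishing within 33 at-bats ⇔ at least 4 successes in the first 33. With X ~ Binomial(33, 0.205), P(Y ≤ 33) = 1 − P(X ≤ 3).
  k=0: C(33,0)·0.205^0·0.795^33 = 0.000515
  k=1: C(33,1)·0.205^1·0.795^32 = 0.004385
  k=2: C(33,2)·0.205^2·0.795^31 = 0.018094
  k=3: C(33,3)·0.205^3·0.795^30 = 0.048211
1 − 0.071206 = 0.928794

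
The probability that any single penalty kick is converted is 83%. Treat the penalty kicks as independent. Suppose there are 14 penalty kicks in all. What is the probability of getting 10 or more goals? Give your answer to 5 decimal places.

X ~ Binomial(14, 0.83); P(X ≥ 10) = Σ C(14,k) p^k (1−p)^(14−k) over k:
  k=10: C(14,10)·0.83^10·0.17^4 = 0.1297211
  k=11: C(14,11)·0.83^11·0.17^3 = 0.2303070
  k=12: C(14,12)·0.83^12·0.17^2 = 0.2811100
  k=13: C(14,13)·0.83^13·0.17^1 = 0.2111505
  k=14: C(14,14)·0.83^14·0.17^0 = 0.0736365
Total = 0.9259252

0.92593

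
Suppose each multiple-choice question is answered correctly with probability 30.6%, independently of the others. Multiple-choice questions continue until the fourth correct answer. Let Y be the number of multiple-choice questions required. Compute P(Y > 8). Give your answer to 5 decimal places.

0.79487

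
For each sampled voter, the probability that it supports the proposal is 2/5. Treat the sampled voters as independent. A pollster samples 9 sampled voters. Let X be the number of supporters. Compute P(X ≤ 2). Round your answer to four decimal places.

0.2318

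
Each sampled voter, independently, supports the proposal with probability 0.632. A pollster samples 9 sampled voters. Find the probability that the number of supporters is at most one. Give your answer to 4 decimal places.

0.0020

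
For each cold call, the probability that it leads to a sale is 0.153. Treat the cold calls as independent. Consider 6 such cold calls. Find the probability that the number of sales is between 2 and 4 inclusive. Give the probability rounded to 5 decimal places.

X ~ Binomial(6, 0.153); P(2 ≤ X ≤ 4) = Σ C(6,k) p^k (1−p)^(6−k) over k:
  k=2: C(6,2)·0.153^2·0.847^4 = 0.1807206
  k=3: C(6,3)·0.153^3·0.847^3 = 0.0435266
  k=4: C(6,4)·0.153^4·0.847^2 = 0.0058969
Total = 0.2301441

0.23014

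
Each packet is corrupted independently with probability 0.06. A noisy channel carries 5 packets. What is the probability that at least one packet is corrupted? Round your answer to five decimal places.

P(at least one) = 1 − P(none) = 1 − (1 − 0.06)^5
= 1 − 0.7339040 = 0.2660960

0.26610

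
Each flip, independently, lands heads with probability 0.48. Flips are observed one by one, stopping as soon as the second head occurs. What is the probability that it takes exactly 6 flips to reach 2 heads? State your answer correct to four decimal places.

0.0842

Y = trial on which the second success occurs; negative binomial, r=2, p=0.48.
P(Y=6) = C(5,1) · p^2 · (1−p)^4
= 5 · 0.2304 · 0.073116 = 0.084230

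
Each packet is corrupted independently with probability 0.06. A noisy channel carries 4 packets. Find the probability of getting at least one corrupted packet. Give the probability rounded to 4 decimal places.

P(at least one) = 1 − P(none) = 1 − (1 − 0.06)^4
= 1 − 0.780749 = 0.219251

0.2193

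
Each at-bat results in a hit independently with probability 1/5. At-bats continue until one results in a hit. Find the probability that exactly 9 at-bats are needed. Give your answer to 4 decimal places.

Geometric (trials to first success), p = 0.20.
P(Y = 9) = (1−p)^8 · p = 0.16777 · 0.20 = 0.033554

0.0336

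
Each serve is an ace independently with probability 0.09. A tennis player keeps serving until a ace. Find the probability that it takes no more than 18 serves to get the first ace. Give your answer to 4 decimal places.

Y = number of serves to the first success; geometric, p = 0.09.
P(Y ≤ 18) = 1 − (1−p)^18 = 1 − 0.183124 = 0.816876

0.8169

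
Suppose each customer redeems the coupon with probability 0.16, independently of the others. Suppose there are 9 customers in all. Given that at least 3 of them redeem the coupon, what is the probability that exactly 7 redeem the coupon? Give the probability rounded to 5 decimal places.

0.00042

X ~ Binomial(9, 0.16). Want P(X=7 | X≥3) = P(X=7) / P(X≥3).
P(X=7) = C(9,7)·0.16^7·0.84^2 = 0.0000682
P(X≥3) = 1 − 0.2082157 − 0.3569413 − 0.2719553 = 0.1628877
Ratio = 0.0000682 / 0.1628877 = 0.0004186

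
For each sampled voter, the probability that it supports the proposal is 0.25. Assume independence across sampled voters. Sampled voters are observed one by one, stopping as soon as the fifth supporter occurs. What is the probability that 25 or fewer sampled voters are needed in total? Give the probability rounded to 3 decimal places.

0.786

Finishing within 25 sampled voters ⇔ at least 5 successes in the first 25. With X ~ Binomial(25, 0.25), P(Y ≤ 25) = 1 − P(X ≤ 4).
  k=0: C(25,0)·0.25^0·0.75^25 = 0.00075
  k=1: C(25,1)·0.25^1·0.75^24 = 0.00627
  k=2: C(25,2)·0.25^2·0.75^23 = 0.02508
  k=3: C(25,3)·0.25^3·0.75^22 = 0.06411
  k=4: C(25,4)·0.25^4·0.75^21 = 0.11753
1 − 0.21374 = 0.78626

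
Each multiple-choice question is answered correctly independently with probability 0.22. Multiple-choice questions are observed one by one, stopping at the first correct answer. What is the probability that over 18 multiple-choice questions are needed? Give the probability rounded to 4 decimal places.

Y = number of multiple-choice questions to the first success; geometric, p = 0.22.
P(Y > 18) = P(first 18 all fail) = (1−p)^18 = 0.011421

0.0114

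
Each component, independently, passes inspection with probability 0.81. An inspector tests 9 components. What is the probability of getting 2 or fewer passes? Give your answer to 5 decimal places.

0.00022

X ~ Binomial(9, 0.81); P(X ≤ 2) = Σ C(9,k) p^k (1−p)^(9−k) over k:
  k=0: C(9,0)·0.81^0·0.19^9 = 0.0000003
  k=1: C(9,1)·0.81^1·0.19^8 = 0.0000124
  k=2: C(9,2)·0.81^2·0.19^7 = 0.0002111
Total = 0.0002238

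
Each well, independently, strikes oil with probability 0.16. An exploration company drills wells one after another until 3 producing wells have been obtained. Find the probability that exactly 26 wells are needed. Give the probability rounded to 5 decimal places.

Y = trial on which the third success occurs; negative binomial, r=3, p=0.16.
P(Y=26) = C(25,2) · p^3 · (1−p)^23
= 300 · 0.004096 · 0.018131 = 0.0222795

0.02228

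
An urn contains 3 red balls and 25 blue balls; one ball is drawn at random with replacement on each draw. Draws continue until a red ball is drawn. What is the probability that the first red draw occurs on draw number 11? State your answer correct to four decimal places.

Geometric (trials to first success), p = 0.107143.
P(Y = 11) = (1−p)^10 · p = 0.32197 · 0.107143 = 0.034497

0.0345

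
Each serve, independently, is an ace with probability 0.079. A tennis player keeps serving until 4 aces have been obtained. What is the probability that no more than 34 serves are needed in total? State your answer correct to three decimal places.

0.280

Finishing within 34 serves ⇔ at least 4 successes in the first 34. With X ~ Binomial(34, 0.079), P(Y ≤ 34) = 1 − P(X ≤ 3).
  k=0: C(34,0)·0.079^0·0.921^34 = 0.06093
  k=1: C(34,1)·0.079^1·0.921^33 = 0.17769
  k=2: C(34,2)·0.079^2·0.921^32 = 0.25149
  k=3: C(34,3)·0.079^3·0.921^31 = 0.23010
1 − 0.72022 = 0.27978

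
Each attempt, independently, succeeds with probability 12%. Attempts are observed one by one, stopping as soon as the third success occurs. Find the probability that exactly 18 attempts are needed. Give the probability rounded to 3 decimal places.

0.035

Y = trial on which the third success occurs; negative binomial, r=3, p=0.12.
P(Y=18) = C(17,2) · p^3 · (1−p)^15
= 136 · 0.001728 · 0.14697 = 0.03454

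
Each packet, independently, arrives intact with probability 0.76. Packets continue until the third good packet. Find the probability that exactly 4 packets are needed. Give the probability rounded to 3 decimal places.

Y = trial on which the third success occurs; negative binomial, r=3, p=0.76.
P(Y=4) = C(3,2) · p^3 · (1−p)^1
= 3 · 0.43898 · 0.24 = 0.31606

0.316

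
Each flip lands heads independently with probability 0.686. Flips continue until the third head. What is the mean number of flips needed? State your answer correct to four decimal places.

Y = total flips until the third success; negative binomial with r=3, p=0.686.
E[Y] = r / p = 3 / 0.686 = 4.373178

4.3732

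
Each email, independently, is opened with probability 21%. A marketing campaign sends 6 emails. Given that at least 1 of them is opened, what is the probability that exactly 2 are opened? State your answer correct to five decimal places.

X ~ Binomial(6, 0.21). Want P(X=2 | X≥1) = P(X=2) / P(X≥1).
P(X=2) = C(6,2)·0.21^2·0.79^4 = 0.2576548
P(X≥1) = 1 − 0.2430875 = 0.7569125
Ratio = 0.2576548 / 0.7569125 = 0.3404023

0.34040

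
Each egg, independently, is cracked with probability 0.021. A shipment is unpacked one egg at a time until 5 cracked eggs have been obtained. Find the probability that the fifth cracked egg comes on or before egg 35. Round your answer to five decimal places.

0.00078

Finishing within 35 eggs ⇔ at least 5 successes in the first 35. With X ~ Binomial(35, 0.021), P(Y ≤ 35) = 1 − P(X ≤ 4).
  k=0: C(35,0)·0.021^0·0.979^35 = 0.4757669
  k=1: C(35,1)·0.021^1·0.979^34 = 0.3571896
  k=2: C(35,2)·0.021^2·0.979^33 = 0.1302520
  k=3: C(35,3)·0.021^3·0.979^32 = 0.0307336
  k=4: C(35,4)·0.021^4·0.979^31 = 0.0052740
1 − 0.9992161 = 0.0007839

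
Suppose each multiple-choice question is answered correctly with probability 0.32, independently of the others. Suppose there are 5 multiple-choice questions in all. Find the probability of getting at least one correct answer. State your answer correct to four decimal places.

P(at least one) = 1 − P(none) = 1 − (1 − 0.32)^5
= 1 − 0.145393 = 0.854607

0.8546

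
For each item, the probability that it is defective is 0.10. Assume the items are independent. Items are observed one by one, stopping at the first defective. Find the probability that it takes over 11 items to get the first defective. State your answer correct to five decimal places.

0.31381

Y = number of items to the first success; geometric, p = 0.10.
P(Y > 11) = P(first 11 all fail) = (1−p)^11 = 0.3138106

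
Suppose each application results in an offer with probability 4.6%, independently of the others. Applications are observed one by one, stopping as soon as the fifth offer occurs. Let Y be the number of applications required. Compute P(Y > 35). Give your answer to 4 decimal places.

Needing more than 35 applications ⇔ fewer than 5 successes in the first 35. With X ~ Binomial(35, 0.046), P(Y > 35) = P(X ≤ 4).
  k=0: C(35,0)·0.046^0·0.954^35 = 0.192395
  k=1: C(35,1)·0.046^1·0.954^34 = 0.324691
  k=2: C(35,2)·0.046^2·0.954^33 = 0.266152
  k=3: C(35,3)·0.046^3·0.954^32 = 0.141166
  k=4: C(35,4)·0.046^4·0.954^31 = 0.054454
P(X ≤ 4) = 0.978858

0.9789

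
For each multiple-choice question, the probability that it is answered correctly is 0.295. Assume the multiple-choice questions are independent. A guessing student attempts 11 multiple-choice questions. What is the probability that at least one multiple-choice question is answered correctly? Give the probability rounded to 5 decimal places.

P(at least one) = 1 − P(none) = 1 − (1 − 0.295)^11
= 1 − 0.0213836 = 0.9786164

0.97862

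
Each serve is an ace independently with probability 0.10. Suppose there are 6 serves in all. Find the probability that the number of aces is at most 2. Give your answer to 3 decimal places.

0.984

X ~ Binomial(6, 0.10); P(X ≤ 2) = Σ C(6,k) p^k (1−p)^(6−k) over k:
  k=0: C(6,0)·0.10^0·0.90^6 = 0.53144
  k=1: C(6,1)·0.10^1·0.90^5 = 0.35429
  k=2: C(6,2)·0.10^2·0.90^4 = 0.09842
Total = 0.98415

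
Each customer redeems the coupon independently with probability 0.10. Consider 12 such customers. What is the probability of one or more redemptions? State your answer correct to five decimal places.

P(at least one) = 1 − P(none) = 1 − (1 − 0.10)^12
= 1 − 0.2824295 = 0.7175705

0.71757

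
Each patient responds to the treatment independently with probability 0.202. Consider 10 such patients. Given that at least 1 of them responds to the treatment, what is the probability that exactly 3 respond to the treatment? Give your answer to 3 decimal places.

X ~ Binomial(10, 0.202). Want P(X=3 | X≥1) = P(X=3) / P(X≥1).
P(X=3) = C(10,3)·0.202^3·0.798^7 = 0.20382
P(X≥1) = 1 − 0.10472 = 0.89528
Ratio = 0.20382 / 0.89528 = 0.22767

0.228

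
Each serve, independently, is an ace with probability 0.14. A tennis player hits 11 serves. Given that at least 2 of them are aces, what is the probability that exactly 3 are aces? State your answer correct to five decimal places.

0.28893

X ~ Binomial(11, 0.14). Want P(X=3 | X≥2) = P(X=3) / P(X≥2).
P(X=3) = C(11,3)·0.14^3·0.86^8 = 0.1354739
P(X≥2) = 1 − 0.1903194 − 0.3408044 = 0.4688762
Ratio = 0.1354739 / 0.4688762 = 0.2889332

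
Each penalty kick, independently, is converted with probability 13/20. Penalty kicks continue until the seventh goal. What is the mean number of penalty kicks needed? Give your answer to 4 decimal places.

10.7692

Y = total penalty kicks until the seventh success; negative binomial with r=7, p=0.65.
E[Y] = r / p = 7 / 0.65 = 10.769231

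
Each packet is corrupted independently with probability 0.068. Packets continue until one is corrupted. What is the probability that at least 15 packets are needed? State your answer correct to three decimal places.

Y = number of packets to the first success; geometric, p = 0.068.
P(Y > 14) = P(first 14 all fail) = (1−p)^14 = 0.37310

0.373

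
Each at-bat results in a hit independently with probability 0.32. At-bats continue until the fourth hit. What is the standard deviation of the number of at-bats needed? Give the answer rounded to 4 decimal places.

5.1539

Y = total at-bats until the fourth success; negative binomial with r=4, p=0.32.
SD(Y) = √[r(1−p)/p²] = √(26.562500) = 5.153882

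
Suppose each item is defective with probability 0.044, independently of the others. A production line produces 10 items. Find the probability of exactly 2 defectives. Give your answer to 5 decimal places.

0.06078

X ~ Binomial(n=10, p=0.044).
P(X=2) = C(10,2) · p^2 · (1−p)^8
= 45 · 0.001936 · 0.69769 = 0.0607828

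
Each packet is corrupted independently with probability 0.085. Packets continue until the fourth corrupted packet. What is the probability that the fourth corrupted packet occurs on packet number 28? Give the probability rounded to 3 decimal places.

0.018

Y = trial on which the fourth success occurs; negative binomial, r=4, p=0.085.
P(Y=28) = C(27,3) · p^4 · (1−p)^24
= 2925 · 5.2201e-05 · 0.11861 = 0.01811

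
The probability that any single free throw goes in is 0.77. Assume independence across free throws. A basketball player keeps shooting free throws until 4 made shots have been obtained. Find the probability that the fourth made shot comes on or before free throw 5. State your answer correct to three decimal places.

0.675

Finishing within 5 free throws ⇔ at least 4 successes in the first 5. With X ~ Binomial(5, 0.77), P(Y ≤ 5) = 1 − P(X ≤ 3).
  k=0: C(5,0)·0.77^0·0.23^5 = 0.00064
  k=1: C(5,1)·0.77^1·0.23^4 = 0.01077
  k=2: C(5,2)·0.77^2·0.23^3 = 0.07214
  k=3: C(5,3)·0.77^3·0.23^2 = 0.24151
1 − 0.32506 = 0.67494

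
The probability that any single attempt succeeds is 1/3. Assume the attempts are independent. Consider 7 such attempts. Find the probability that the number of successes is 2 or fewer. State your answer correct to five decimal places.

0.57064

X ~ Binomial(7, 0.333333); P(X ≤ 2) = Σ C(7,k) p^k (1−p)^(7−k) over k:
  k=0: C(7,0)·0.333333^0·0.666667^7 = 0.0585277
  k=1: C(7,1)·0.333333^1·0.666667^6 = 0.2048468
  k=2: C(7,2)·0.333333^2·0.666667^5 = 0.3072702
Total = 0.5706447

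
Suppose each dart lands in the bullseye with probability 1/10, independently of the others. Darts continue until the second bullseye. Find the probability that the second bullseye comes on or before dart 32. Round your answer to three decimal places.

Finishing within 32 darts ⇔ at least 2 successes in the first 32. With X ~ Binomial(32, 0.10), P(Y ≤ 32) = 1 − P(X ≤ 1).
  k=0: C(32,0)·0.10^0·0.90^32 = 0.03434
  k=1: C(32,1)·0.10^1·0.90^31 = 0.12209
1 − 0.15642 = 0.84358

0.844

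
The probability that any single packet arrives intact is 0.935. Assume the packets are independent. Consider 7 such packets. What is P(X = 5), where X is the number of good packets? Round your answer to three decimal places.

X ~ Binomial(n=7, p=0.935).
P(X=5) = C(7,5) · p^5 · (1−p)^2
= 21 · 0.71459 · 0.004225 = 0.06340

0.063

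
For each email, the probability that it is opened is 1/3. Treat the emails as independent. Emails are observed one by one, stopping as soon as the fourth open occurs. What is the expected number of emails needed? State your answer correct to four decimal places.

12.0000

Y = total emails until the fourth success; negative binomial with r=4, p=0.333333.
E[Y] = r / p = 4 / 0.333333 = 12.000000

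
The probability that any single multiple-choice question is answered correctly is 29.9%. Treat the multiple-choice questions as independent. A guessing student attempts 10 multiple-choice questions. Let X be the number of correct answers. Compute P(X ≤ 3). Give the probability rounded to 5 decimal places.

0.65228

X ~ Binomial(10, 0.299); P(X ≤ 3) = Σ C(10,k) p^k (1−p)^(10−k) over k:
  k=0: C(10,0)·0.299^0·0.701^10 = 0.0286537
  k=1: C(10,1)·0.299^1·0.701^9 = 0.1222175
  k=2: C(10,2)·0.299^2·0.701^8 = 0.2345843
  k=3: C(10,3)·0.299^3·0.701^7 = 0.2668216
Total = 0.6522771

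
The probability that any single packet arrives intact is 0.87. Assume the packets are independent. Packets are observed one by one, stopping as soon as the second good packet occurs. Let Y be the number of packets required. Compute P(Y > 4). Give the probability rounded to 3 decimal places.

Needing more than 4 packets ⇔ fewer than 2 successes in the first 4. With X ~ Binomial(4, 0.87), P(Y > 4) = P(X ≤ 1).
  k=0: C(4,0)·0.87^0·0.13^4 = 0.00029
  k=1: C(4,1)·0.87^1·0.13^3 = 0.00765
P(X ≤ 1) = 0.00793

0.008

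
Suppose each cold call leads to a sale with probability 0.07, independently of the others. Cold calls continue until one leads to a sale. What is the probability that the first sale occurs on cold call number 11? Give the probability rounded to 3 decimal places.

Geometric (trials to first success), p = 0.07.
P(Y = 11) = (1−p)^10 · p = 0.48398 · 0.07 = 0.03388

0.034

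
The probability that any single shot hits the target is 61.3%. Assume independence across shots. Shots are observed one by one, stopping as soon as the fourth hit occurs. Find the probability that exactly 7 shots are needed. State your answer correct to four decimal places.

0.1637

Y = trial on which the fourth success occurs; negative binomial, r=4, p=0.613.
P(Y=7) = C(6,3) · p^4 · (1−p)^3
= 20 · 0.1412 · 0.057961 = 0.163683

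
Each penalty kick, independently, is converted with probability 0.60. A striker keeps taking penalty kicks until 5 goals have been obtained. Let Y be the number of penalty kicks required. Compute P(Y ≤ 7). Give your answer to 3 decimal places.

Finishing within 7 penalty kicks ⇔ at least 5 successes in the first 7. With X ~ Binomial(7, 0.60), P(Y ≤ 7) = 1 − P(X ≤ 4).
  k=0: C(7,0)·0.60^0·0.40^7 = 0.00164
  k=1: C(7,1)·0.60^1·0.40^6 = 0.01720
  k=2: C(7,2)·0.60^2·0.40^5 = 0.07741
  k=3: C(7,3)·0.60^3·0.40^4 = 0.19354
  k=4: C(7,4)·0.60^4·0.40^3 = 0.29030
1 − 0.58010 = 0.41990

0.420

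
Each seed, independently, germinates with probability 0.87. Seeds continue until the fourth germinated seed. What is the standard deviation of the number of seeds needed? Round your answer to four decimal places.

0.8289

Y = total seeds until the fourth success; negative binomial with r=4, p=0.87.
SD(Y) = √[r(1−p)/p²] = √(0.687013) = 0.828862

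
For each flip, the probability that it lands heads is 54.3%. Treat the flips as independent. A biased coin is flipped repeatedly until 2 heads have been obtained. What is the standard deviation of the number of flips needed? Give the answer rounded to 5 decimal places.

1.76065

Y = total flips until the second success; negative binomial with r=2, p=0.543.
SD(Y) = √[r(1−p)/p²] = √(3.0998918) = 1.7606510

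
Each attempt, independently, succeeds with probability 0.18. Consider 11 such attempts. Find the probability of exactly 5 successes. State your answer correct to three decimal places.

0.027

X ~ Binomial(n=11, p=0.18).
P(X=5) = C(11,5) · p^5 · (1−p)^6
= 462 · 0.00018896 · 0.30401 = 0.02654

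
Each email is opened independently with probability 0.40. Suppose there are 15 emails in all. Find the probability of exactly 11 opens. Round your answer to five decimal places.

0.00742

X ~ Binomial(n=15, p=0.40).
P(X=11) = C(15,11) · p^11 · (1−p)^4
= 1365 · 4.1943e-05 · 0.1296 = 0.0074199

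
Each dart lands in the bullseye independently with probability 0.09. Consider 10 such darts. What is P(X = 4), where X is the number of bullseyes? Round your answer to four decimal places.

0.0078

X ~ Binomial(n=10, p=0.09).
P(X=4) = C(10,4) · p^4 · (1−p)^6
= 210 · 6.561e-05 · 0.56787 = 0.007824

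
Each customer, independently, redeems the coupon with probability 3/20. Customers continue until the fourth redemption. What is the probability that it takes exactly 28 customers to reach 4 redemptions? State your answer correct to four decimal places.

0.0300

Y = trial on which the fourth success occurs; negative binomial, r=4, p=0.15.
P(Y=28) = C(27,3) · p^4 · (1−p)^24
= 2925 · 0.00050625 · 0.020233 = 0.029960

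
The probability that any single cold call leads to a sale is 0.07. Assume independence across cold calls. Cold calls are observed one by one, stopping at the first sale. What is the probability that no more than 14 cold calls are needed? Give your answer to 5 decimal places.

Y = number of cold calls to the first success; geometric, p = 0.07.
P(Y ≤ 14) = 1 − (1−p)^14 = 1 − 0.3620439 = 0.6379561

0.63796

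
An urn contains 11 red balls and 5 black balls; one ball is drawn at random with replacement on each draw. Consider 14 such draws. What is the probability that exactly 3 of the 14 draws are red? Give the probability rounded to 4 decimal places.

X ~ Binomial(n=14, p=0.6875).
P(X=3) = C(14,3) · p^3 · (1−p)^11
= 364 · 0.32495 · 2.7756e-06 = 0.000328

0.0003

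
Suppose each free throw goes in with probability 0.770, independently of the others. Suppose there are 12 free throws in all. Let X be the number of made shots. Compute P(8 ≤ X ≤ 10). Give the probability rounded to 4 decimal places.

X ~ Binomial(12, 0.77); P(8 ≤ X ≤ 10) = Σ C(12,k) p^k (1−p)^(12−k) over k:
  k=8: C(12,8)·0.77^8·0.23^4 = 0.171176
  k=9: C(12,9)·0.77^9·0.23^3 = 0.254696
  k=10: C(12,10)·0.77^10·0.23^2 = 0.255804
Total = 0.681676

0.6817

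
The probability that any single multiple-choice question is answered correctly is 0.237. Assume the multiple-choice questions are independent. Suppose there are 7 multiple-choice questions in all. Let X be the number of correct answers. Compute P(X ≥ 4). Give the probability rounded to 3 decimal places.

X ~ Binomial(7, 0.237); P(X ≥ 4) = Σ C(7,k) p^k (1−p)^(7−k) over k:
  k=4: C(7,4)·0.237^4·0.763^3 = 0.04905
  k=5: C(7,5)·0.237^5·0.763^2 = 0.00914
  k=6: C(7,6)·0.237^6·0.763^1 = 0.00095
  k=7: C(7,7)·0.237^7·0.763^0 = 0.00004
Total = 0.05918

0.059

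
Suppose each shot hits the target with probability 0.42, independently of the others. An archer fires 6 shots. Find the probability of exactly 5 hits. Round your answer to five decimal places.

X ~ Binomial(n=6, p=0.42).
P(X=5) = C(6,5) · p^5 · (1−p)^1
= 6 · 0.013069 · 0.58 = 0.0454805

0.04548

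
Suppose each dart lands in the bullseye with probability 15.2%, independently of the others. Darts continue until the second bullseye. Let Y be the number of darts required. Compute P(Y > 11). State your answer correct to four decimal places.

Needing more than 11 darts ⇔ fewer than 2 successes in the first 11. With X ~ Binomial(11, 0.152), P(Y > 11) = P(X ≤ 1).
  k=0: C(11,0)·0.152^0·0.848^11 = 0.163063
  k=1: C(11,1)·0.152^1·0.848^10 = 0.321510
P(X ≤ 1) = 0.484573

0.4846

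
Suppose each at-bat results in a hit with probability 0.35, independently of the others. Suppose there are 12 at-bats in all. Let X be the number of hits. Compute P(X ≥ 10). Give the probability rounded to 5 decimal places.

0.00085

X ~ Binomial(12, 0.35); P(X ≥ 10) = Σ C(12,k) p^k (1−p)^(12−k) over k:
  k=10: C(12,10)·0.35^10·0.65^2 = 0.0007692
  k=11: C(12,11)·0.35^11·0.65^1 = 0.0000753
  k=12: C(12,12)·0.35^12·0.65^0 = 0.0000034
Total = 0.0008479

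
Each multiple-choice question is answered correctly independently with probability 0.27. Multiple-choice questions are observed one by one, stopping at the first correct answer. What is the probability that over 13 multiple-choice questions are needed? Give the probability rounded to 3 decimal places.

0.017

Y = number of multiple-choice questions to the first success; geometric, p = 0.27.
P(Y > 13) = P(first 13 all fail) = (1−p)^13 = 0.01672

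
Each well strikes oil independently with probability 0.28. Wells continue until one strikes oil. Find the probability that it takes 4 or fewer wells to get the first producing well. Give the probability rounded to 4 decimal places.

0.7313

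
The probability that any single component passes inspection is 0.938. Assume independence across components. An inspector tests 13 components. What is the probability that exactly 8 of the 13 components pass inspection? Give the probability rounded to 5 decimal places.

0.00071

X ~ Binomial(n=13, p=0.938).
P(X=8) = C(13,8) · p^8 · (1−p)^5
= 1287 · 0.59927 · 9.1613e-07 = 0.0007066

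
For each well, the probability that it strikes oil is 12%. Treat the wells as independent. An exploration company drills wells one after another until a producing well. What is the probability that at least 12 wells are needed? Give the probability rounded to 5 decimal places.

Y = number of wells to the first success; geometric, p = 0.12.
P(Y > 11) = P(first 11 all fail) = (1−p)^11 = 0.2450809

0.24508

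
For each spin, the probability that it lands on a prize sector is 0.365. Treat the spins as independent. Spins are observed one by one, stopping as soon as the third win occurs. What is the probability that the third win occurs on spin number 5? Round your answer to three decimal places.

0.118

Y = trial on which the third success occurs; negative binomial, r=3, p=0.365.
P(Y=5) = C(4,2) · p^3 · (1−p)^2
= 6 · 0.048627 · 0.40323 = 0.11765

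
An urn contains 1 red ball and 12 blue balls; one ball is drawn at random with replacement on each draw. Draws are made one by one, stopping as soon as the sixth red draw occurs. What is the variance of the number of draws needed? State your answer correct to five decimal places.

936.00000

Y = total draws until the sixth success; negative binomial with r=6, p=0.076923.
Var(Y) = r(1−p)/p² = 6·0.923077 / 0.076923² = 936.0000000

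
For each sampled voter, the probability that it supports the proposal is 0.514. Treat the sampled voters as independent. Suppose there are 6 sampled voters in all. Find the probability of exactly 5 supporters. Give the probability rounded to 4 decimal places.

X ~ Binomial(n=6, p=0.514).
P(X=5) = C(6,5) · p^5 · (1−p)^1
= 6 · 0.035877 · 0.486 = 0.104617

0.1046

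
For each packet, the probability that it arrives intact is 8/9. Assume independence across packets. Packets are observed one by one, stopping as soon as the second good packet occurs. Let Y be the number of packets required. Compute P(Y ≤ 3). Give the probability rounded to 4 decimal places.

Finishing within 3 packets ⇔ at least 2 successes in the first 3. With X ~ Binomial(3, 0.888889), P(Y ≤ 3) = 1 − P(X ≤ 1).
  k=0: C(3,0)·0.888889^0·0.111111^3 = 0.001372
  k=1: C(3,1)·0.888889^1·0.111111^2 = 0.032922
1 − 0.034294 = 0.965706

0.9657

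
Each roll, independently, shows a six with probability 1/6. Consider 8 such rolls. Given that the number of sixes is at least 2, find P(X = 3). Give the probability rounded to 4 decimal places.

0.2636

X ~ Binomial(8, 0.166667). Want P(X=3 | X≥2) = P(X=3) / P(X≥2).
P(X=3) = C(8,3)·0.166667^3·0.833333^5 = 0.104190
P(X≥2) = 1 − 0.232568 − 0.372109 = 0.395323
Ratio = 0.104190 / 0.395323 = 0.263558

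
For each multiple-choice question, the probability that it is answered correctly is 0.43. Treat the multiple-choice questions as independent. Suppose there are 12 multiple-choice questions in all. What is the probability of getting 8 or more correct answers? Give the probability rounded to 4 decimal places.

X ~ Binomial(12, 0.43); P(X ≥ 8) = Σ C(12,k) p^k (1−p)^(12−k) over k:
  k=8: C(12,8)·0.43^8·0.57^4 = 0.061073
  k=9: C(12,9)·0.43^9·0.57^3 = 0.020477
  k=10: C(12,10)·0.43^10·0.57^2 = 0.004634
  k=11: C(12,11)·0.43^11·0.57^1 = 0.000636
  k=12: C(12,12)·0.43^12·0.57^0 = 0.000040
Total = 0.086860

0.0869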